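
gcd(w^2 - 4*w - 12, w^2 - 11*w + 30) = w - 6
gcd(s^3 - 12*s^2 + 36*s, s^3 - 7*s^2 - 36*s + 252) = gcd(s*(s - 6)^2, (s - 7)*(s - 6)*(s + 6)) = s - 6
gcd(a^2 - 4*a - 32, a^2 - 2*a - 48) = a - 8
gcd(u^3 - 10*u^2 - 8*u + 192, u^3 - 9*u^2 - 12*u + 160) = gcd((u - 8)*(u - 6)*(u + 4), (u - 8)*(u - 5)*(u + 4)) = u^2 - 4*u - 32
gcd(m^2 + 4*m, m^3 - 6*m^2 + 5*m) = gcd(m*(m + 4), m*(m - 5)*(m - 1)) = m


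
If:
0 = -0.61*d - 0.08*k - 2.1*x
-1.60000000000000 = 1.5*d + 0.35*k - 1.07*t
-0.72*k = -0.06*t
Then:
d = -3.38924136505188*x - 0.0165398183204331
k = 0.126116114693303 - 0.407034591479409*x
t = 1.51339337631963 - 4.88441509775291*x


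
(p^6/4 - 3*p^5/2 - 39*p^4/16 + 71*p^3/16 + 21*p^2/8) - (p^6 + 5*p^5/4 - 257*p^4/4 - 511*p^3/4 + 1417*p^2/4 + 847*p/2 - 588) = -3*p^6/4 - 11*p^5/4 + 989*p^4/16 + 2115*p^3/16 - 2813*p^2/8 - 847*p/2 + 588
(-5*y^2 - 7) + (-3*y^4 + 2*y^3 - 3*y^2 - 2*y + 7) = -3*y^4 + 2*y^3 - 8*y^2 - 2*y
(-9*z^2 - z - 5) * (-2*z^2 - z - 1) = 18*z^4 + 11*z^3 + 20*z^2 + 6*z + 5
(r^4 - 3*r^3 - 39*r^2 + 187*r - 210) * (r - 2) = r^5 - 5*r^4 - 33*r^3 + 265*r^2 - 584*r + 420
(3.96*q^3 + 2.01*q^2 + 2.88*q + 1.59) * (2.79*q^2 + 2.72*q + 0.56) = 11.0484*q^5 + 16.3791*q^4 + 15.72*q^3 + 13.3953*q^2 + 5.9376*q + 0.8904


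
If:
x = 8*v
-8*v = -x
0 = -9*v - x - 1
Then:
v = -1/17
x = -8/17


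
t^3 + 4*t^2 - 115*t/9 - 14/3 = (t - 7/3)*(t + 1/3)*(t + 6)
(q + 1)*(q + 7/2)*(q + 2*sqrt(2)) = q^3 + 2*sqrt(2)*q^2 + 9*q^2/2 + 7*q/2 + 9*sqrt(2)*q + 7*sqrt(2)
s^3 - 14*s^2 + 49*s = s*(s - 7)^2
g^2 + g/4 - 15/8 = (g - 5/4)*(g + 3/2)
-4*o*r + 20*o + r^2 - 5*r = (-4*o + r)*(r - 5)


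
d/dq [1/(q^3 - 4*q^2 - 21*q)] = (-3*q^2 + 8*q + 21)/(q^2*(-q^2 + 4*q + 21)^2)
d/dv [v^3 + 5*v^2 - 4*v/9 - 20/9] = 3*v^2 + 10*v - 4/9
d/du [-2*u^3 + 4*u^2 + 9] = 2*u*(4 - 3*u)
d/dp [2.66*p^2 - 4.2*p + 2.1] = 5.32*p - 4.2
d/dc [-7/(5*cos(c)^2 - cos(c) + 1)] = 7*(1 - 10*cos(c))*sin(c)/(5*sin(c)^2 + cos(c) - 6)^2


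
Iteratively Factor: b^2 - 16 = (b - 4)*(b + 4)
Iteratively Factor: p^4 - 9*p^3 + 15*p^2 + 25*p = (p - 5)*(p^3 - 4*p^2 - 5*p) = (p - 5)^2*(p^2 + p) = (p - 5)^2*(p + 1)*(p)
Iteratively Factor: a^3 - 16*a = (a)*(a^2 - 16) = a*(a + 4)*(a - 4)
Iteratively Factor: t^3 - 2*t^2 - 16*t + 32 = (t - 2)*(t^2 - 16) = (t - 2)*(t + 4)*(t - 4)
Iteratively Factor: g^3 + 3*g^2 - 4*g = (g)*(g^2 + 3*g - 4) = g*(g - 1)*(g + 4)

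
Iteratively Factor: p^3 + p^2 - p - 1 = (p + 1)*(p^2 - 1) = (p - 1)*(p + 1)*(p + 1)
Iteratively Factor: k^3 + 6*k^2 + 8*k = (k + 4)*(k^2 + 2*k) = (k + 2)*(k + 4)*(k)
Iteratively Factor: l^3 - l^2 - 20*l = (l - 5)*(l^2 + 4*l) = l*(l - 5)*(l + 4)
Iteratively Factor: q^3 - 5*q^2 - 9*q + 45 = (q - 3)*(q^2 - 2*q - 15) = (q - 3)*(q + 3)*(q - 5)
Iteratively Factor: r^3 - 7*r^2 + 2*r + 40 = (r + 2)*(r^2 - 9*r + 20) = (r - 4)*(r + 2)*(r - 5)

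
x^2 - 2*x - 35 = (x - 7)*(x + 5)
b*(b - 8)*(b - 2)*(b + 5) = b^4 - 5*b^3 - 34*b^2 + 80*b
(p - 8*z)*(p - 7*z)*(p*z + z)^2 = p^4*z^2 - 15*p^3*z^3 + 2*p^3*z^2 + 56*p^2*z^4 - 30*p^2*z^3 + p^2*z^2 + 112*p*z^4 - 15*p*z^3 + 56*z^4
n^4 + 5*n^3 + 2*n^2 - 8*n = n*(n - 1)*(n + 2)*(n + 4)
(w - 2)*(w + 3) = w^2 + w - 6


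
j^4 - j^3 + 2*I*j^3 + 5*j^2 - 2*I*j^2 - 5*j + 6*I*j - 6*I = (j - 1)*(j - 2*I)*(j + I)*(j + 3*I)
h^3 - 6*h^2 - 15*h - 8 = (h - 8)*(h + 1)^2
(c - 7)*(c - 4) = c^2 - 11*c + 28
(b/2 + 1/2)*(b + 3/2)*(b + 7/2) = b^3/2 + 3*b^2 + 41*b/8 + 21/8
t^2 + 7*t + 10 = (t + 2)*(t + 5)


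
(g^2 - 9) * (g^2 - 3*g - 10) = g^4 - 3*g^3 - 19*g^2 + 27*g + 90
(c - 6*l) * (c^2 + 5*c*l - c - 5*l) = c^3 - c^2*l - c^2 - 30*c*l^2 + c*l + 30*l^2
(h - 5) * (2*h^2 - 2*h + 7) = 2*h^3 - 12*h^2 + 17*h - 35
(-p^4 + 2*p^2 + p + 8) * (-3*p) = 3*p^5 - 6*p^3 - 3*p^2 - 24*p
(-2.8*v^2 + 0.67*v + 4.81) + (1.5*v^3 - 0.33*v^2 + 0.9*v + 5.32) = 1.5*v^3 - 3.13*v^2 + 1.57*v + 10.13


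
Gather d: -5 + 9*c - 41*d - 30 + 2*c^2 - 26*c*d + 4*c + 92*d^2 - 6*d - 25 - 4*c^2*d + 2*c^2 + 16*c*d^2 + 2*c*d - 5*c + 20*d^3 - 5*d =4*c^2 + 8*c + 20*d^3 + d^2*(16*c + 92) + d*(-4*c^2 - 24*c - 52) - 60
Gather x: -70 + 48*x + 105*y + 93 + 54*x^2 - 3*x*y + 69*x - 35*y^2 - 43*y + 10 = 54*x^2 + x*(117 - 3*y) - 35*y^2 + 62*y + 33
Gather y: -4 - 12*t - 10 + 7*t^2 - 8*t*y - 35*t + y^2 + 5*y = 7*t^2 - 47*t + y^2 + y*(5 - 8*t) - 14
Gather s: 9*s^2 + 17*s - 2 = 9*s^2 + 17*s - 2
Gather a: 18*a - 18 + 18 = 18*a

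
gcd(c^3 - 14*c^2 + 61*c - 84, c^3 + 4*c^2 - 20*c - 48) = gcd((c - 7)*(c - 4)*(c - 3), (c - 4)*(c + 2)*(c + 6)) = c - 4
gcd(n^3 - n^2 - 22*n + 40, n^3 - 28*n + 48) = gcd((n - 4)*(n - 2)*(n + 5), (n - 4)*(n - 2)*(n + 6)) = n^2 - 6*n + 8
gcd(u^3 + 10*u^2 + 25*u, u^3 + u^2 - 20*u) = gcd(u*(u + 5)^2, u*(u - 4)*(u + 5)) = u^2 + 5*u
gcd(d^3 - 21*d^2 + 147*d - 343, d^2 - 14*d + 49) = d^2 - 14*d + 49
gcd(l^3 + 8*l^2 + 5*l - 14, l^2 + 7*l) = l + 7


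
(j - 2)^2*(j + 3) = j^3 - j^2 - 8*j + 12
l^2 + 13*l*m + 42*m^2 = (l + 6*m)*(l + 7*m)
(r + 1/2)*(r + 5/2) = r^2 + 3*r + 5/4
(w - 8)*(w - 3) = w^2 - 11*w + 24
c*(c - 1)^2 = c^3 - 2*c^2 + c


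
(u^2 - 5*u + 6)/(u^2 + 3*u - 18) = (u - 2)/(u + 6)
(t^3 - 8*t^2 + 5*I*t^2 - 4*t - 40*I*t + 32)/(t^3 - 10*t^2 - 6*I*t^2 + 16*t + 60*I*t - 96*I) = (t^2 + 5*I*t - 4)/(t^2 + t*(-2 - 6*I) + 12*I)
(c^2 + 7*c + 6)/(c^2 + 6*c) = (c + 1)/c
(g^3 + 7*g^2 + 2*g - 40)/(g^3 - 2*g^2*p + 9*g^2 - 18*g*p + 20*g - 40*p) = (2 - g)/(-g + 2*p)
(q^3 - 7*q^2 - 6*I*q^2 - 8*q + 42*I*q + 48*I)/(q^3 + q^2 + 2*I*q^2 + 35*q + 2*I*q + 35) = (q^2 + q*(-8 - 6*I) + 48*I)/(q^2 + 2*I*q + 35)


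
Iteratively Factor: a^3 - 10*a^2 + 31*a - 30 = (a - 2)*(a^2 - 8*a + 15) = (a - 3)*(a - 2)*(a - 5)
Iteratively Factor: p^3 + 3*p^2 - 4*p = (p - 1)*(p^2 + 4*p) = (p - 1)*(p + 4)*(p)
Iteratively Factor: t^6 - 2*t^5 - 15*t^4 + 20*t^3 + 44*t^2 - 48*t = (t)*(t^5 - 2*t^4 - 15*t^3 + 20*t^2 + 44*t - 48) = t*(t - 4)*(t^4 + 2*t^3 - 7*t^2 - 8*t + 12) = t*(t - 4)*(t + 3)*(t^3 - t^2 - 4*t + 4) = t*(t - 4)*(t - 1)*(t + 3)*(t^2 - 4) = t*(t - 4)*(t - 1)*(t + 2)*(t + 3)*(t - 2)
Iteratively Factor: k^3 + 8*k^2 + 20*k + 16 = (k + 2)*(k^2 + 6*k + 8) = (k + 2)^2*(k + 4)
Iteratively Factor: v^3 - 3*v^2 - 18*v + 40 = (v - 5)*(v^2 + 2*v - 8) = (v - 5)*(v - 2)*(v + 4)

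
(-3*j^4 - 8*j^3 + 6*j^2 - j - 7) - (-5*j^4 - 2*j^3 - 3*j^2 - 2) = 2*j^4 - 6*j^3 + 9*j^2 - j - 5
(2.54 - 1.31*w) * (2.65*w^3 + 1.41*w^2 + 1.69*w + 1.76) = -3.4715*w^4 + 4.8839*w^3 + 1.3675*w^2 + 1.987*w + 4.4704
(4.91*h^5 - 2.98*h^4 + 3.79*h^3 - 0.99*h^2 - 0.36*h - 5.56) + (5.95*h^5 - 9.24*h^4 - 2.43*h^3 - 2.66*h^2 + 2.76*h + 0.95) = 10.86*h^5 - 12.22*h^4 + 1.36*h^3 - 3.65*h^2 + 2.4*h - 4.61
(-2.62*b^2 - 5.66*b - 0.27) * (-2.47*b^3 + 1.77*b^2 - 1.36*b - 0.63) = 6.4714*b^5 + 9.3428*b^4 - 5.7881*b^3 + 8.8703*b^2 + 3.933*b + 0.1701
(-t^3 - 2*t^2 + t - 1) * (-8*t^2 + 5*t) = 8*t^5 + 11*t^4 - 18*t^3 + 13*t^2 - 5*t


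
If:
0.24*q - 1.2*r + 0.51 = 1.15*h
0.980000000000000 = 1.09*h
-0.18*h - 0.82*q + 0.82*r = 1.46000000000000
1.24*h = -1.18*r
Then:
No Solution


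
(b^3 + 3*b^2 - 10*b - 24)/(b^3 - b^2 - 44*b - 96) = (b^2 - b - 6)/(b^2 - 5*b - 24)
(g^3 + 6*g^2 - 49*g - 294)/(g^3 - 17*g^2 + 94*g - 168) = (g^2 + 13*g + 42)/(g^2 - 10*g + 24)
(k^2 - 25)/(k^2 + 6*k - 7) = (k^2 - 25)/(k^2 + 6*k - 7)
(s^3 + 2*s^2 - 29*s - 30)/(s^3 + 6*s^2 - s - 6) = (s - 5)/(s - 1)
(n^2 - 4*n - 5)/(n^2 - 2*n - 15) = (n + 1)/(n + 3)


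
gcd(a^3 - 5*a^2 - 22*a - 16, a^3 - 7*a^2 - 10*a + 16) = a^2 - 6*a - 16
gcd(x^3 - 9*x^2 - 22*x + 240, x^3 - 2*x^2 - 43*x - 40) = x^2 - 3*x - 40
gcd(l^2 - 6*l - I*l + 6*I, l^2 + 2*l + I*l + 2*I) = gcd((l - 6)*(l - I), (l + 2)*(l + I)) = 1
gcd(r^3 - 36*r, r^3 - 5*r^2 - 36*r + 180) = r^2 - 36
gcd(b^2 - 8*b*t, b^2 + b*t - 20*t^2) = 1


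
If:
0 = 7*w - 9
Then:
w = 9/7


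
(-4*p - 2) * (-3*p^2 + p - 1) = 12*p^3 + 2*p^2 + 2*p + 2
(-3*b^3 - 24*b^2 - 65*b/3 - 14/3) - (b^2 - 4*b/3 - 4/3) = -3*b^3 - 25*b^2 - 61*b/3 - 10/3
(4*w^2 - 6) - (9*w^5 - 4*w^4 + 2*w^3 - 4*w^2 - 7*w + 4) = -9*w^5 + 4*w^4 - 2*w^3 + 8*w^2 + 7*w - 10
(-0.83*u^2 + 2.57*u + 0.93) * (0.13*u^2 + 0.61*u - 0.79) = -0.1079*u^4 - 0.1722*u^3 + 2.3443*u^2 - 1.463*u - 0.7347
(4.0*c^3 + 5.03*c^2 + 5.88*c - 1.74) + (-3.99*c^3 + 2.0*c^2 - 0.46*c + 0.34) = 0.00999999999999979*c^3 + 7.03*c^2 + 5.42*c - 1.4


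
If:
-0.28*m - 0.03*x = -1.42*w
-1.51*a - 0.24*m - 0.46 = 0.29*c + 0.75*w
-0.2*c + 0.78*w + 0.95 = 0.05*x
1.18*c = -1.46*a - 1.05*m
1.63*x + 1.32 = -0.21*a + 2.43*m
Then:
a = 0.08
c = 3.05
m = -3.54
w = -0.83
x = -6.10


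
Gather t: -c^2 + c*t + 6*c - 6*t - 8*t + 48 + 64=-c^2 + 6*c + t*(c - 14) + 112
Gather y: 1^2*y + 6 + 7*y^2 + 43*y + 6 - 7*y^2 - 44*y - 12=0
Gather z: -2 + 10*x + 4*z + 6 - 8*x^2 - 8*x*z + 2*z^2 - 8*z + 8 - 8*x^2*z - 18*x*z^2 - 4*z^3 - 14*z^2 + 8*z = -8*x^2 + 10*x - 4*z^3 + z^2*(-18*x - 12) + z*(-8*x^2 - 8*x + 4) + 12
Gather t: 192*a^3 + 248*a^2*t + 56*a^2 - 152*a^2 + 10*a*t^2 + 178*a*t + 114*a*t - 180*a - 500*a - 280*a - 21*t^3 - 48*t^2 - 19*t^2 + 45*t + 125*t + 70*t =192*a^3 - 96*a^2 - 960*a - 21*t^3 + t^2*(10*a - 67) + t*(248*a^2 + 292*a + 240)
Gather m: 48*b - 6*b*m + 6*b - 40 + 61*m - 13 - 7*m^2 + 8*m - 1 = 54*b - 7*m^2 + m*(69 - 6*b) - 54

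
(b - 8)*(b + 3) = b^2 - 5*b - 24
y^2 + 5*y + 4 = (y + 1)*(y + 4)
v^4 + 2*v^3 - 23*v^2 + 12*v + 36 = (v - 3)*(v - 2)*(v + 1)*(v + 6)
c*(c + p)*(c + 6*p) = c^3 + 7*c^2*p + 6*c*p^2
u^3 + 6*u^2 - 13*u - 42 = (u - 3)*(u + 2)*(u + 7)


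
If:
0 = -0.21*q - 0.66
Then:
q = -3.14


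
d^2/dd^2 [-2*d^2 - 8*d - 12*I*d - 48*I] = -4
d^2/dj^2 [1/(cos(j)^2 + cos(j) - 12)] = (-4*sin(j)^4 + 51*sin(j)^2 - 33*cos(j)/4 - 3*cos(3*j)/4 - 21)/((cos(j) - 3)^3*(cos(j) + 4)^3)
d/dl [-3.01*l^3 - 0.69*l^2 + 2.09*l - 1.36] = -9.03*l^2 - 1.38*l + 2.09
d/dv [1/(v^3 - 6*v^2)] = 3*(4 - v)/(v^3*(v - 6)^2)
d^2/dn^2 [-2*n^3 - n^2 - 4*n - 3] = -12*n - 2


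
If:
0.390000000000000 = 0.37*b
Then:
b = 1.05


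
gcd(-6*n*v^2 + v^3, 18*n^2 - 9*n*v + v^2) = -6*n + v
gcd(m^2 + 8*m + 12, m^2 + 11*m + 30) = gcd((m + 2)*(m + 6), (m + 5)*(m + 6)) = m + 6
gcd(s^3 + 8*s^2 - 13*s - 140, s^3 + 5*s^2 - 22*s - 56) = s^2 + 3*s - 28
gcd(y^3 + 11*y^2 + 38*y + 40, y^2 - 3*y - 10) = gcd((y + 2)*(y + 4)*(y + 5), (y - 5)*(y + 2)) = y + 2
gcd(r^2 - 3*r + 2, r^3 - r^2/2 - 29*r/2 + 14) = r - 1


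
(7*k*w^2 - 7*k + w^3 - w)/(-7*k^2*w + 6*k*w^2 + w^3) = (w^2 - 1)/(w*(-k + w))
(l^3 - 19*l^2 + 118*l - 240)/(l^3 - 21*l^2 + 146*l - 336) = (l - 5)/(l - 7)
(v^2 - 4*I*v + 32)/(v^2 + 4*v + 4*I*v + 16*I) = (v - 8*I)/(v + 4)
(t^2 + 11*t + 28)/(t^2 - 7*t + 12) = (t^2 + 11*t + 28)/(t^2 - 7*t + 12)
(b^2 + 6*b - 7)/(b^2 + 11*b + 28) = (b - 1)/(b + 4)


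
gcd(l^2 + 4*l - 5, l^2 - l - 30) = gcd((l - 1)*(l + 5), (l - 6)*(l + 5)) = l + 5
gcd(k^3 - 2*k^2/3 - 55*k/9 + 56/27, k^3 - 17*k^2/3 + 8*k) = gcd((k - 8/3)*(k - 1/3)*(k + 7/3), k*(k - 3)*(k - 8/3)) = k - 8/3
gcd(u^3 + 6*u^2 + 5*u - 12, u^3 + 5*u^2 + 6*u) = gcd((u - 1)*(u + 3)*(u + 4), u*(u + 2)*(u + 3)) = u + 3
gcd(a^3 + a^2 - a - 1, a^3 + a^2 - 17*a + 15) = a - 1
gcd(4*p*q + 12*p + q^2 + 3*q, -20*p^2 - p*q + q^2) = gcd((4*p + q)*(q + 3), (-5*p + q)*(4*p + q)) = 4*p + q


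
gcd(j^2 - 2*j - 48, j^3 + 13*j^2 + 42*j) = j + 6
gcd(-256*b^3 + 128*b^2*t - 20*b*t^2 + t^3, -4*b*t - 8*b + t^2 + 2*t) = -4*b + t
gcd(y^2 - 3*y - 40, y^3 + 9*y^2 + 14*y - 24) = 1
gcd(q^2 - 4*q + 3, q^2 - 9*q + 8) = q - 1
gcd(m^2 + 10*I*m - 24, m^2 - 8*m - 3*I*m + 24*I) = 1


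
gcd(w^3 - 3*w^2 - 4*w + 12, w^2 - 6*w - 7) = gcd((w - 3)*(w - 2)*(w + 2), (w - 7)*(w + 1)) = 1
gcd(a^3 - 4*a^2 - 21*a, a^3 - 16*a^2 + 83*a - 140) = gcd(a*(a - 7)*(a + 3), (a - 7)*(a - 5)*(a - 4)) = a - 7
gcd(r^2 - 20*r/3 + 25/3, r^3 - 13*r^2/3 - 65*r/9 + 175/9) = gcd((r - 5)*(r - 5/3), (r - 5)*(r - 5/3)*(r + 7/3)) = r^2 - 20*r/3 + 25/3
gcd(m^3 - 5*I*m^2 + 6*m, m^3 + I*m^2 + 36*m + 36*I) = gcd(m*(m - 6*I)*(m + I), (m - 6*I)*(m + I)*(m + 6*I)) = m^2 - 5*I*m + 6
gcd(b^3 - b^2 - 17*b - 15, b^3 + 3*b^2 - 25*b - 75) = b^2 - 2*b - 15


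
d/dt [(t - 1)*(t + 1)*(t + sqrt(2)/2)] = 3*t^2 + sqrt(2)*t - 1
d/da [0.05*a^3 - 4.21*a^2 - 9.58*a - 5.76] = 0.15*a^2 - 8.42*a - 9.58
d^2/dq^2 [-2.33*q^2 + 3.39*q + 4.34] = -4.66000000000000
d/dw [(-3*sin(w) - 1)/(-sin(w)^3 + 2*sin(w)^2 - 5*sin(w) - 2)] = (-6*sin(w)^3 + 3*sin(w)^2 + 4*sin(w) + 1)*cos(w)/(sin(w)^3 - 2*sin(w)^2 + 5*sin(w) + 2)^2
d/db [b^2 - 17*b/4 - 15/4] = 2*b - 17/4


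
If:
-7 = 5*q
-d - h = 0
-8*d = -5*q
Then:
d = -7/8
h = 7/8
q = -7/5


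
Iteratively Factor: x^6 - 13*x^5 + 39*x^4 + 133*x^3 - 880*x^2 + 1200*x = (x)*(x^5 - 13*x^4 + 39*x^3 + 133*x^2 - 880*x + 1200) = x*(x + 4)*(x^4 - 17*x^3 + 107*x^2 - 295*x + 300) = x*(x - 4)*(x + 4)*(x^3 - 13*x^2 + 55*x - 75) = x*(x - 5)*(x - 4)*(x + 4)*(x^2 - 8*x + 15) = x*(x - 5)*(x - 4)*(x - 3)*(x + 4)*(x - 5)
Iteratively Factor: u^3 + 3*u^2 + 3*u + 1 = (u + 1)*(u^2 + 2*u + 1) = (u + 1)^2*(u + 1)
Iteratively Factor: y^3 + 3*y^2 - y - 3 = (y + 3)*(y^2 - 1) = (y + 1)*(y + 3)*(y - 1)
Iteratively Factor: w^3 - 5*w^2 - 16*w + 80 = (w + 4)*(w^2 - 9*w + 20) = (w - 4)*(w + 4)*(w - 5)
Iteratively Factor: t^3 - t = (t)*(t^2 - 1) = t*(t + 1)*(t - 1)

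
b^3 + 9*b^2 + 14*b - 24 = (b - 1)*(b + 4)*(b + 6)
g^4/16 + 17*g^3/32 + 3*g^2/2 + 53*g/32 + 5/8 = (g/4 + 1/4)*(g/4 + 1)*(g + 1)*(g + 5/2)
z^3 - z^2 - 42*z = z*(z - 7)*(z + 6)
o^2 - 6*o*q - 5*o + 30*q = (o - 5)*(o - 6*q)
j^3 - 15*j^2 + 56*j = j*(j - 8)*(j - 7)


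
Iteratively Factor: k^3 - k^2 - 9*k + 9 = (k - 1)*(k^2 - 9) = (k - 3)*(k - 1)*(k + 3)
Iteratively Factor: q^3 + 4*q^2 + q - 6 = (q + 3)*(q^2 + q - 2) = (q - 1)*(q + 3)*(q + 2)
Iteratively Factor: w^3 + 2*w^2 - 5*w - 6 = (w + 1)*(w^2 + w - 6) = (w - 2)*(w + 1)*(w + 3)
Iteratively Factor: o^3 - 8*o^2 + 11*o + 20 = (o - 5)*(o^2 - 3*o - 4) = (o - 5)*(o + 1)*(o - 4)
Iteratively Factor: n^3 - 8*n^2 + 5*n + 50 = (n + 2)*(n^2 - 10*n + 25) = (n - 5)*(n + 2)*(n - 5)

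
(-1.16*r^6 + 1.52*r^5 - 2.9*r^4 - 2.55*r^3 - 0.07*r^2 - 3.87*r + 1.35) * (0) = 0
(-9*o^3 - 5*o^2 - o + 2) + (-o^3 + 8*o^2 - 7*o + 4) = -10*o^3 + 3*o^2 - 8*o + 6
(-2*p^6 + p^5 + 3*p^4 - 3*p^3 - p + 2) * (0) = 0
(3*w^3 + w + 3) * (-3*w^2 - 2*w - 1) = -9*w^5 - 6*w^4 - 6*w^3 - 11*w^2 - 7*w - 3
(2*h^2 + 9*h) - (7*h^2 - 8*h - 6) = -5*h^2 + 17*h + 6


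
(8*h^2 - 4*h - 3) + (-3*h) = 8*h^2 - 7*h - 3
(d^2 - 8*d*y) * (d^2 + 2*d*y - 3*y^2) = d^4 - 6*d^3*y - 19*d^2*y^2 + 24*d*y^3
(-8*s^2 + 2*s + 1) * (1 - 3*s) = 24*s^3 - 14*s^2 - s + 1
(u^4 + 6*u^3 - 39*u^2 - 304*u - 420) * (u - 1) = u^5 + 5*u^4 - 45*u^3 - 265*u^2 - 116*u + 420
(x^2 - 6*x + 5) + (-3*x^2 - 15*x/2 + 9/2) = -2*x^2 - 27*x/2 + 19/2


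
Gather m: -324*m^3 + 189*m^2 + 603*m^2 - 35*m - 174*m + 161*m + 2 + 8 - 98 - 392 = -324*m^3 + 792*m^2 - 48*m - 480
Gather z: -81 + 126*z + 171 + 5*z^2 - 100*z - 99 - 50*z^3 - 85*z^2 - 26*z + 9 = -50*z^3 - 80*z^2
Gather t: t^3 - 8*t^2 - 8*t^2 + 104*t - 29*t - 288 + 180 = t^3 - 16*t^2 + 75*t - 108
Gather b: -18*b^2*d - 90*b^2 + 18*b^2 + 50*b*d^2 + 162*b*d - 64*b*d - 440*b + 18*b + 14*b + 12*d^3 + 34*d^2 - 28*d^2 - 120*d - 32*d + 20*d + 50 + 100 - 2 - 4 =b^2*(-18*d - 72) + b*(50*d^2 + 98*d - 408) + 12*d^3 + 6*d^2 - 132*d + 144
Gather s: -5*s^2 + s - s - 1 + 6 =5 - 5*s^2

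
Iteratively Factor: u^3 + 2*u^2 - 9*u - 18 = (u + 2)*(u^2 - 9) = (u - 3)*(u + 2)*(u + 3)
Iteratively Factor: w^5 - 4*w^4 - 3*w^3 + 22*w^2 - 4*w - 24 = (w - 2)*(w^4 - 2*w^3 - 7*w^2 + 8*w + 12) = (w - 3)*(w - 2)*(w^3 + w^2 - 4*w - 4) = (w - 3)*(w - 2)^2*(w^2 + 3*w + 2) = (w - 3)*(w - 2)^2*(w + 1)*(w + 2)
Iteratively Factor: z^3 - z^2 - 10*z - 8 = (z + 2)*(z^2 - 3*z - 4) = (z - 4)*(z + 2)*(z + 1)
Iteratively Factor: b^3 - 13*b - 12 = (b + 1)*(b^2 - b - 12) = (b + 1)*(b + 3)*(b - 4)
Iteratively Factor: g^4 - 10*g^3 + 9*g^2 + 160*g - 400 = (g + 4)*(g^3 - 14*g^2 + 65*g - 100) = (g - 5)*(g + 4)*(g^2 - 9*g + 20) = (g - 5)^2*(g + 4)*(g - 4)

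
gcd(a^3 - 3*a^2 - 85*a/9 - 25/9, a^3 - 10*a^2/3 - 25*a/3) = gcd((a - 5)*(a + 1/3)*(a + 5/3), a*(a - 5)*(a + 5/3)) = a^2 - 10*a/3 - 25/3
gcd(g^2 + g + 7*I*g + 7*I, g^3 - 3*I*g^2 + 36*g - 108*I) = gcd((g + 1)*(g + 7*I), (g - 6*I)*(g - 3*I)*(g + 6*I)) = 1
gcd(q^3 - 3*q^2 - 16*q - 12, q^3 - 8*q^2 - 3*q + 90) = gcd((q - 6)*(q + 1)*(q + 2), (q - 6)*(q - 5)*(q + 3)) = q - 6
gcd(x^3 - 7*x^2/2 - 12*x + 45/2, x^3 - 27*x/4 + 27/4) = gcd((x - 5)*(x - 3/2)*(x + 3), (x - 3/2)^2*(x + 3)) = x^2 + 3*x/2 - 9/2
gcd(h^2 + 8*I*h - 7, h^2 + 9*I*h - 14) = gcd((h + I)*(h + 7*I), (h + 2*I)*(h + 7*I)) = h + 7*I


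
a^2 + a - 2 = (a - 1)*(a + 2)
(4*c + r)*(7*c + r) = 28*c^2 + 11*c*r + r^2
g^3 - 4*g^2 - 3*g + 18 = (g - 3)^2*(g + 2)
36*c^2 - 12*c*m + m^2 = (-6*c + m)^2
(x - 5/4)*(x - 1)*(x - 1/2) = x^3 - 11*x^2/4 + 19*x/8 - 5/8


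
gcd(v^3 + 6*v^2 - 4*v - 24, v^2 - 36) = v + 6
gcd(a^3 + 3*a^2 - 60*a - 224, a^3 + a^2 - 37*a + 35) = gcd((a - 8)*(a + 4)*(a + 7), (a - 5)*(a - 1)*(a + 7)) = a + 7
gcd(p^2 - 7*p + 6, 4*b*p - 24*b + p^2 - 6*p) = p - 6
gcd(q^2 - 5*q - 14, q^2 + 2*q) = q + 2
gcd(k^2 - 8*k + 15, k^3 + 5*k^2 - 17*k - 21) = k - 3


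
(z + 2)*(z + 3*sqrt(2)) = z^2 + 2*z + 3*sqrt(2)*z + 6*sqrt(2)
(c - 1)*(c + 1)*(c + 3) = c^3 + 3*c^2 - c - 3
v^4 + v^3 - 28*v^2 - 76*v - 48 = (v - 6)*(v + 1)*(v + 2)*(v + 4)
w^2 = w^2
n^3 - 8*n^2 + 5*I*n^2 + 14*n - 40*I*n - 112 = (n - 8)*(n - 2*I)*(n + 7*I)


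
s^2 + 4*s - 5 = (s - 1)*(s + 5)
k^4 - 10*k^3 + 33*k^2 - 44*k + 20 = (k - 5)*(k - 2)^2*(k - 1)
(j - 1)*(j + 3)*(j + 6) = j^3 + 8*j^2 + 9*j - 18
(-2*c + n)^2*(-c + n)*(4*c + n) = -16*c^4 + 28*c^3*n - 12*c^2*n^2 - c*n^3 + n^4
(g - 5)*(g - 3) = g^2 - 8*g + 15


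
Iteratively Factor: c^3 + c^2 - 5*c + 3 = (c - 1)*(c^2 + 2*c - 3) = (c - 1)*(c + 3)*(c - 1)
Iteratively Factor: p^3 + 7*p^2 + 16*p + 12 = (p + 2)*(p^2 + 5*p + 6) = (p + 2)*(p + 3)*(p + 2)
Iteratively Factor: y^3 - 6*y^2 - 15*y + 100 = (y + 4)*(y^2 - 10*y + 25) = (y - 5)*(y + 4)*(y - 5)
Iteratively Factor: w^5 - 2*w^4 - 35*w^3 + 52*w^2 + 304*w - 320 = (w - 1)*(w^4 - w^3 - 36*w^2 + 16*w + 320) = (w - 1)*(w + 4)*(w^3 - 5*w^2 - 16*w + 80) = (w - 5)*(w - 1)*(w + 4)*(w^2 - 16) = (w - 5)*(w - 4)*(w - 1)*(w + 4)*(w + 4)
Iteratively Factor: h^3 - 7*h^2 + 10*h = (h - 2)*(h^2 - 5*h) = (h - 5)*(h - 2)*(h)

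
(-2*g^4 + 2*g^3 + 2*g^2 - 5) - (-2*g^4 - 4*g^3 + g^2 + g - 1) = 6*g^3 + g^2 - g - 4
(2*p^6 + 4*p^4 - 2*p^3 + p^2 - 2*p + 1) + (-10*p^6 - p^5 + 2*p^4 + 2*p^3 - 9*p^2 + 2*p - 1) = -8*p^6 - p^5 + 6*p^4 - 8*p^2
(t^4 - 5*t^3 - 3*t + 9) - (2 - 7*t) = t^4 - 5*t^3 + 4*t + 7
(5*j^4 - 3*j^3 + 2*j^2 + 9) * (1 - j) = -5*j^5 + 8*j^4 - 5*j^3 + 2*j^2 - 9*j + 9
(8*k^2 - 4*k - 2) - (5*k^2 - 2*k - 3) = 3*k^2 - 2*k + 1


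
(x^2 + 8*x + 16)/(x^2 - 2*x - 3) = (x^2 + 8*x + 16)/(x^2 - 2*x - 3)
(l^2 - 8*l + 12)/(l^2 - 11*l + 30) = (l - 2)/(l - 5)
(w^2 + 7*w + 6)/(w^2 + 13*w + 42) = (w + 1)/(w + 7)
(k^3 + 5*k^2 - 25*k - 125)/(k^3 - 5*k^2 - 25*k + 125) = (k + 5)/(k - 5)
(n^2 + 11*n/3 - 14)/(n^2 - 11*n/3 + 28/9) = 3*(n + 6)/(3*n - 4)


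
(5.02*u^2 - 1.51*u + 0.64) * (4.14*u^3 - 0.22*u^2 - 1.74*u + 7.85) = 20.7828*u^5 - 7.3558*u^4 - 5.753*u^3 + 41.8936*u^2 - 12.9671*u + 5.024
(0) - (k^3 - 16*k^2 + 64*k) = -k^3 + 16*k^2 - 64*k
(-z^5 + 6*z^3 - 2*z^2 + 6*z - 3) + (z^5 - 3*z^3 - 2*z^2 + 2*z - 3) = 3*z^3 - 4*z^2 + 8*z - 6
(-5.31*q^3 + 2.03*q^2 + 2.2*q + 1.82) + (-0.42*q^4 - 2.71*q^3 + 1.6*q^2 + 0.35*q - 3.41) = -0.42*q^4 - 8.02*q^3 + 3.63*q^2 + 2.55*q - 1.59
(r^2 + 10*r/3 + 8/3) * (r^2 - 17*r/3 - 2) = r^4 - 7*r^3/3 - 164*r^2/9 - 196*r/9 - 16/3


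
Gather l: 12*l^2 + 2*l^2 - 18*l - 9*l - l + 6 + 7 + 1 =14*l^2 - 28*l + 14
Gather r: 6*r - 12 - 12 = 6*r - 24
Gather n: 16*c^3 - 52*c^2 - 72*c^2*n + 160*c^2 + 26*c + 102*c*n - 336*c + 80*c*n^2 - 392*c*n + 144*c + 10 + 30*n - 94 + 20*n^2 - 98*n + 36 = 16*c^3 + 108*c^2 - 166*c + n^2*(80*c + 20) + n*(-72*c^2 - 290*c - 68) - 48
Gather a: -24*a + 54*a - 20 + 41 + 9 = 30*a + 30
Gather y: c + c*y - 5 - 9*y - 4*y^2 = c - 4*y^2 + y*(c - 9) - 5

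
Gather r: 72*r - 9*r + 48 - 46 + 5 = 63*r + 7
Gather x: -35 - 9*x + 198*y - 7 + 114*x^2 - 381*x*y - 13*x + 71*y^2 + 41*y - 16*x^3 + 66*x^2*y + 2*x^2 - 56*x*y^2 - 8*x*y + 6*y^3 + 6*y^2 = -16*x^3 + x^2*(66*y + 116) + x*(-56*y^2 - 389*y - 22) + 6*y^3 + 77*y^2 + 239*y - 42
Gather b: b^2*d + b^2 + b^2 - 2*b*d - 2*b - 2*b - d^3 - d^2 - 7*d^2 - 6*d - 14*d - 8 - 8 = b^2*(d + 2) + b*(-2*d - 4) - d^3 - 8*d^2 - 20*d - 16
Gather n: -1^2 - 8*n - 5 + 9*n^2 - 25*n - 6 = 9*n^2 - 33*n - 12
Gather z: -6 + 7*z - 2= 7*z - 8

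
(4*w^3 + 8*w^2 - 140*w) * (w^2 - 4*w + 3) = 4*w^5 - 8*w^4 - 160*w^3 + 584*w^2 - 420*w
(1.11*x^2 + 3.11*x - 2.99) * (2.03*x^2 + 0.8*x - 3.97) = 2.2533*x^4 + 7.2013*x^3 - 7.9884*x^2 - 14.7387*x + 11.8703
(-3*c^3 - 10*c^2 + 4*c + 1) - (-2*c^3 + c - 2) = -c^3 - 10*c^2 + 3*c + 3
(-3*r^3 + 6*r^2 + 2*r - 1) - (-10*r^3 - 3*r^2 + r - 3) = 7*r^3 + 9*r^2 + r + 2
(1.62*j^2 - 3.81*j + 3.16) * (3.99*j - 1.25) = 6.4638*j^3 - 17.2269*j^2 + 17.3709*j - 3.95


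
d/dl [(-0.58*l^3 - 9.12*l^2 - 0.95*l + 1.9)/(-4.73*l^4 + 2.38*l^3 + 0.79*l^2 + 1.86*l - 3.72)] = l*(-2.7434*l^5 - 86.2752*l^4 + 7.76689999999999*l^3 + 38.3124*l^2 - 23.3059*l + 64.8508)/(22.3729*l^8 - 22.5148*l^7 - 1.809*l^6 - 13.8352*l^5 + 44.6689*l^4 - 14.7684*l^3 - 2.418*l^2 - 13.8384*l + 13.8384)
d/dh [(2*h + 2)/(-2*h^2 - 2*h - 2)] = (-h^2 - h + (h + 1)*(2*h + 1) - 1)/(h^2 + h + 1)^2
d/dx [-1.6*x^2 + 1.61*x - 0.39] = 1.61 - 3.2*x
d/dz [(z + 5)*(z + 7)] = 2*z + 12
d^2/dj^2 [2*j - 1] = 0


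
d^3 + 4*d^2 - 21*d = d*(d - 3)*(d + 7)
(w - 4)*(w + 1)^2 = w^3 - 2*w^2 - 7*w - 4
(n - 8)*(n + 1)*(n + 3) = n^3 - 4*n^2 - 29*n - 24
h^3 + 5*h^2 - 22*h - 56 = (h - 4)*(h + 2)*(h + 7)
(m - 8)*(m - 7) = m^2 - 15*m + 56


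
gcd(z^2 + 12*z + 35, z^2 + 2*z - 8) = 1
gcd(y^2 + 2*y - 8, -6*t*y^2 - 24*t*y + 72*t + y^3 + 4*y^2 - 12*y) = y - 2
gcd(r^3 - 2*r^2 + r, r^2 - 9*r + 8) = r - 1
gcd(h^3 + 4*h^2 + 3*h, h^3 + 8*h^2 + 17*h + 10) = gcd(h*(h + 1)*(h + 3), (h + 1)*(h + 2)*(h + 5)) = h + 1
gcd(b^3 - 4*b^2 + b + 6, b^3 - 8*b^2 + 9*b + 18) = b^2 - 2*b - 3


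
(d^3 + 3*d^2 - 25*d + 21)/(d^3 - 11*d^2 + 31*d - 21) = (d + 7)/(d - 7)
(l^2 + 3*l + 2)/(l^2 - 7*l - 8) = (l + 2)/(l - 8)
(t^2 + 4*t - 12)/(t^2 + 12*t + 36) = (t - 2)/(t + 6)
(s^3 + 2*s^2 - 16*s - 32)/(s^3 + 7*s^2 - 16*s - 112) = (s + 2)/(s + 7)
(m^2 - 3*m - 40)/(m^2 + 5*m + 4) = (m^2 - 3*m - 40)/(m^2 + 5*m + 4)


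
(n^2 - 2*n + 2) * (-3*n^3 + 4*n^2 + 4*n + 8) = -3*n^5 + 10*n^4 - 10*n^3 + 8*n^2 - 8*n + 16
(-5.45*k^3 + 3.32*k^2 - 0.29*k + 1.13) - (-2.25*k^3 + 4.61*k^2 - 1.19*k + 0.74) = -3.2*k^3 - 1.29*k^2 + 0.9*k + 0.39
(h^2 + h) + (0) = h^2 + h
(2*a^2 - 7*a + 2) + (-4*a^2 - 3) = -2*a^2 - 7*a - 1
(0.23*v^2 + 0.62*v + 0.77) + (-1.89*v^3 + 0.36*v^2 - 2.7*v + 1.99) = -1.89*v^3 + 0.59*v^2 - 2.08*v + 2.76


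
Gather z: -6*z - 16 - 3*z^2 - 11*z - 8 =-3*z^2 - 17*z - 24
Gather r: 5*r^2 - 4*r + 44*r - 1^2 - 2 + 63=5*r^2 + 40*r + 60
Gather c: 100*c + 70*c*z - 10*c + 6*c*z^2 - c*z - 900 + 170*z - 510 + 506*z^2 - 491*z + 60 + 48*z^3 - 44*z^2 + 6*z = c*(6*z^2 + 69*z + 90) + 48*z^3 + 462*z^2 - 315*z - 1350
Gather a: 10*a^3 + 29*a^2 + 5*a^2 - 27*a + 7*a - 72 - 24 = 10*a^3 + 34*a^2 - 20*a - 96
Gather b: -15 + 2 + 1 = -12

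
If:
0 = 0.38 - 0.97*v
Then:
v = 0.39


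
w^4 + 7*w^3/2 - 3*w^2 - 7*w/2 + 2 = (w - 1)*(w - 1/2)*(w + 1)*(w + 4)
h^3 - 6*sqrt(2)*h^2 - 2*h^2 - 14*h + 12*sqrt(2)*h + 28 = (h - 2)*(h - 7*sqrt(2))*(h + sqrt(2))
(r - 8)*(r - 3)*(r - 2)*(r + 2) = r^4 - 11*r^3 + 20*r^2 + 44*r - 96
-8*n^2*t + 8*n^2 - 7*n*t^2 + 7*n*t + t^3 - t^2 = (-8*n + t)*(n + t)*(t - 1)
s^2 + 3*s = s*(s + 3)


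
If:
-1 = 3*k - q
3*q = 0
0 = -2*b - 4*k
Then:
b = 2/3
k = -1/3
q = 0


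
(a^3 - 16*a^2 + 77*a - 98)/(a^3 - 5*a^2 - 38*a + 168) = (a^2 - 9*a + 14)/(a^2 + 2*a - 24)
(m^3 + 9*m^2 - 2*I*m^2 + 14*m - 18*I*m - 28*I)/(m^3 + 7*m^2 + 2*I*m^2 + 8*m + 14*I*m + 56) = (m + 2)/(m + 4*I)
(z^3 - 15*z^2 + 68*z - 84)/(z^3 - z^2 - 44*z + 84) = (z - 7)/(z + 7)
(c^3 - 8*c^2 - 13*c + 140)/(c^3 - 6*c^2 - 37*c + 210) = (c + 4)/(c + 6)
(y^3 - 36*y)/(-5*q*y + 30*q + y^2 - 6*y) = y*(y + 6)/(-5*q + y)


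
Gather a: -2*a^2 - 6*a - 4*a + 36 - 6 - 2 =-2*a^2 - 10*a + 28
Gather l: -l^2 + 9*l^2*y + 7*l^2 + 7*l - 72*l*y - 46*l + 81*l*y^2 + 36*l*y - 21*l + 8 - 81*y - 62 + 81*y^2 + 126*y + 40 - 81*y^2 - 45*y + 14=l^2*(9*y + 6) + l*(81*y^2 - 36*y - 60)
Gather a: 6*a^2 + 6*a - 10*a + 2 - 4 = 6*a^2 - 4*a - 2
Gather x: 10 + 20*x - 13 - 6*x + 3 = 14*x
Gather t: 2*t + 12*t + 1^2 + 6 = 14*t + 7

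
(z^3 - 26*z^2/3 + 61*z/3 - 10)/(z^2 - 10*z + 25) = (z^2 - 11*z/3 + 2)/(z - 5)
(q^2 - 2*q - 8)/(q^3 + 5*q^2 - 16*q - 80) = (q + 2)/(q^2 + 9*q + 20)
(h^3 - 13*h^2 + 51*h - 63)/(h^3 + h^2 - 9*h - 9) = (h^2 - 10*h + 21)/(h^2 + 4*h + 3)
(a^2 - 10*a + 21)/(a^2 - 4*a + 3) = (a - 7)/(a - 1)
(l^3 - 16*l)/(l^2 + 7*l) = (l^2 - 16)/(l + 7)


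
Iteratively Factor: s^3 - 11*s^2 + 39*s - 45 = (s - 3)*(s^2 - 8*s + 15) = (s - 5)*(s - 3)*(s - 3)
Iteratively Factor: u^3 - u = (u)*(u^2 - 1) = u*(u - 1)*(u + 1)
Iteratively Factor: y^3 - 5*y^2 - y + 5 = (y - 1)*(y^2 - 4*y - 5) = (y - 5)*(y - 1)*(y + 1)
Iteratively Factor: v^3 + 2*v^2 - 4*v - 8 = (v + 2)*(v^2 - 4) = (v + 2)^2*(v - 2)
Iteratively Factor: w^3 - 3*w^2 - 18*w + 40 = (w - 5)*(w^2 + 2*w - 8) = (w - 5)*(w - 2)*(w + 4)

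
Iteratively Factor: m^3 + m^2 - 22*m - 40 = (m - 5)*(m^2 + 6*m + 8) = (m - 5)*(m + 4)*(m + 2)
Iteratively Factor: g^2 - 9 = (g - 3)*(g + 3)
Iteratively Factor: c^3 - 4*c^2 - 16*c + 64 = (c - 4)*(c^2 - 16) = (c - 4)*(c + 4)*(c - 4)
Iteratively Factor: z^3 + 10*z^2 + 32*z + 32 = (z + 4)*(z^2 + 6*z + 8) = (z + 4)^2*(z + 2)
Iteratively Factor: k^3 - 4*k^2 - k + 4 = (k - 4)*(k^2 - 1) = (k - 4)*(k - 1)*(k + 1)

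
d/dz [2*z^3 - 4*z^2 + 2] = 2*z*(3*z - 4)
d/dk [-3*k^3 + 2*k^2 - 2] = k*(4 - 9*k)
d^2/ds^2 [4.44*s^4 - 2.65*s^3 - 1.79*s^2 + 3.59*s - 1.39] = 53.28*s^2 - 15.9*s - 3.58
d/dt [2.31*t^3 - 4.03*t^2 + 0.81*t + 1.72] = 6.93*t^2 - 8.06*t + 0.81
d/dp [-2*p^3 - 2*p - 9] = -6*p^2 - 2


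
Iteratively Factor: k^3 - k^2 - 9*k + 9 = (k - 1)*(k^2 - 9) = (k - 3)*(k - 1)*(k + 3)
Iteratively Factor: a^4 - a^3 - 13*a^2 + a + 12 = (a + 1)*(a^3 - 2*a^2 - 11*a + 12) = (a + 1)*(a + 3)*(a^2 - 5*a + 4) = (a - 1)*(a + 1)*(a + 3)*(a - 4)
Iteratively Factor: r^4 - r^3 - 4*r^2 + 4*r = (r + 2)*(r^3 - 3*r^2 + 2*r) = (r - 1)*(r + 2)*(r^2 - 2*r) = r*(r - 1)*(r + 2)*(r - 2)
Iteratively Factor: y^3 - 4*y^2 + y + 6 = (y - 3)*(y^2 - y - 2) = (y - 3)*(y + 1)*(y - 2)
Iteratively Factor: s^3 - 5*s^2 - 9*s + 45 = (s - 5)*(s^2 - 9) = (s - 5)*(s - 3)*(s + 3)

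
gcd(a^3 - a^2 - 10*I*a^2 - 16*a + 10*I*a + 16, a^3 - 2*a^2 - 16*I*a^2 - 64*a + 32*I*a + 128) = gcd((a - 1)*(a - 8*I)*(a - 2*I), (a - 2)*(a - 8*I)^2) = a - 8*I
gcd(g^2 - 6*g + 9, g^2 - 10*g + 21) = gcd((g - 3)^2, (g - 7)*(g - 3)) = g - 3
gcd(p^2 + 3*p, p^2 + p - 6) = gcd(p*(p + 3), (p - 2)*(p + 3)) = p + 3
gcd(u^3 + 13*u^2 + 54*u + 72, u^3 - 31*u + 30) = u + 6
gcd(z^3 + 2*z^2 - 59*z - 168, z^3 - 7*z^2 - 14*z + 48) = z^2 - 5*z - 24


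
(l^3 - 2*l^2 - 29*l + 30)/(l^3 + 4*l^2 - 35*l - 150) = (l - 1)/(l + 5)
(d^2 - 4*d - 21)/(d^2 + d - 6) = (d - 7)/(d - 2)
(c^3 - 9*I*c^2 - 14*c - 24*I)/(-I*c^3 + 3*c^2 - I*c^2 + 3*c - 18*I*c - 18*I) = (I*c^3 + 9*c^2 - 14*I*c + 24)/(c^3 + c^2*(1 + 3*I) + 3*c*(6 + I) + 18)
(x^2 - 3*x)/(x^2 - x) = (x - 3)/(x - 1)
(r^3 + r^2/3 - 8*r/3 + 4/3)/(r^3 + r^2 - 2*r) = (r - 2/3)/r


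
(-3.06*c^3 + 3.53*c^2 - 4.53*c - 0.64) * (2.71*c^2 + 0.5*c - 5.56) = -8.2926*c^5 + 8.0363*c^4 + 6.5023*c^3 - 23.6262*c^2 + 24.8668*c + 3.5584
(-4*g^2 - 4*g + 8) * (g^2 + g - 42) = -4*g^4 - 8*g^3 + 172*g^2 + 176*g - 336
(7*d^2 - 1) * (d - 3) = 7*d^3 - 21*d^2 - d + 3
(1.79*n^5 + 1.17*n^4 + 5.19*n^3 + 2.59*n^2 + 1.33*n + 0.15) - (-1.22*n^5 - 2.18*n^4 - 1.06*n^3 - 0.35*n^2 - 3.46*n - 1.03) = 3.01*n^5 + 3.35*n^4 + 6.25*n^3 + 2.94*n^2 + 4.79*n + 1.18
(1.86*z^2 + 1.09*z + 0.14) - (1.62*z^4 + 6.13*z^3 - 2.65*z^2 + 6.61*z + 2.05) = -1.62*z^4 - 6.13*z^3 + 4.51*z^2 - 5.52*z - 1.91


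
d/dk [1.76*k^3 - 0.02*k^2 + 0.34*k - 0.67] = 5.28*k^2 - 0.04*k + 0.34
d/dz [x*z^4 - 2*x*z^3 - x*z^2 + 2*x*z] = 2*x*(2*z^3 - 3*z^2 - z + 1)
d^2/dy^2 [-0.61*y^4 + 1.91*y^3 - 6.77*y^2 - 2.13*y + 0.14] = -7.32*y^2 + 11.46*y - 13.54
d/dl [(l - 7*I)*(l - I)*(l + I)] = 3*l^2 - 14*I*l + 1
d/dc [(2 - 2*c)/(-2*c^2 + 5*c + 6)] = 2*(-2*c^2 + 4*c - 11)/(4*c^4 - 20*c^3 + c^2 + 60*c + 36)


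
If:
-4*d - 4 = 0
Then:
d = -1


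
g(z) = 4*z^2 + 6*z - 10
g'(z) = 8*z + 6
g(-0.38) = -11.70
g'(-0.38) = 2.96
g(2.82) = 38.73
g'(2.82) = 28.56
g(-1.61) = -9.29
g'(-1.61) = -6.88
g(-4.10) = 32.64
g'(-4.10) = -26.80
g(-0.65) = -12.21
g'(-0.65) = 0.80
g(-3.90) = 27.44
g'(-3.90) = -25.20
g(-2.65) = 2.19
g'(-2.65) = -15.20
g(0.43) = -6.68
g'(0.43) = 9.44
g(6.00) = 170.00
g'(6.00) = 54.00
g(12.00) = 638.00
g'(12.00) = 102.00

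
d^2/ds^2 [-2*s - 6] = 0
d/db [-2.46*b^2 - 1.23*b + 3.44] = -4.92*b - 1.23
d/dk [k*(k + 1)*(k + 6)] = 3*k^2 + 14*k + 6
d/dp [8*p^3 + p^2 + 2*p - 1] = 24*p^2 + 2*p + 2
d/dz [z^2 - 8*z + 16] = 2*z - 8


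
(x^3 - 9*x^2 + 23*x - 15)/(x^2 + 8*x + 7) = (x^3 - 9*x^2 + 23*x - 15)/(x^2 + 8*x + 7)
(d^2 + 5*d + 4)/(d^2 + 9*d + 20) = (d + 1)/(d + 5)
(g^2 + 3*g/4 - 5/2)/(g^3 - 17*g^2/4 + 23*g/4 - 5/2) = (g + 2)/(g^2 - 3*g + 2)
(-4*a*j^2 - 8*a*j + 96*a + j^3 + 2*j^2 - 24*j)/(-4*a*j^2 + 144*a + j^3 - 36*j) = (j - 4)/(j - 6)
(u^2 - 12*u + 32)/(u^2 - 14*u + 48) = (u - 4)/(u - 6)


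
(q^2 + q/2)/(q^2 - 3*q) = (q + 1/2)/(q - 3)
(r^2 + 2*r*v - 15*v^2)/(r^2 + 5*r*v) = (r - 3*v)/r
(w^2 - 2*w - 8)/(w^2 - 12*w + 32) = (w + 2)/(w - 8)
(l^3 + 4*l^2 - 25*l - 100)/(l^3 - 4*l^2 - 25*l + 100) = (l + 4)/(l - 4)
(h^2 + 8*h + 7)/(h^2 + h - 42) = (h + 1)/(h - 6)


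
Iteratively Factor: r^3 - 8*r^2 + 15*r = (r)*(r^2 - 8*r + 15) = r*(r - 5)*(r - 3)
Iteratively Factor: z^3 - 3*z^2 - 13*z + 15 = (z - 5)*(z^2 + 2*z - 3) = (z - 5)*(z + 3)*(z - 1)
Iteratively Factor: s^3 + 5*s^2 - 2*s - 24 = (s + 4)*(s^2 + s - 6) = (s + 3)*(s + 4)*(s - 2)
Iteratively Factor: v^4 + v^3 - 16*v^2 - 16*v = (v - 4)*(v^3 + 5*v^2 + 4*v) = (v - 4)*(v + 4)*(v^2 + v) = v*(v - 4)*(v + 4)*(v + 1)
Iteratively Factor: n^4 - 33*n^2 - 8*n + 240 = (n - 5)*(n^3 + 5*n^2 - 8*n - 48) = (n - 5)*(n - 3)*(n^2 + 8*n + 16) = (n - 5)*(n - 3)*(n + 4)*(n + 4)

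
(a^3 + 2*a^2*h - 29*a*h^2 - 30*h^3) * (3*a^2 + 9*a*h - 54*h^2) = 3*a^5 + 15*a^4*h - 123*a^3*h^2 - 459*a^2*h^3 + 1296*a*h^4 + 1620*h^5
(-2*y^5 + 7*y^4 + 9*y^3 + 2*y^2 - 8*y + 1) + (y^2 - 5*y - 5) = -2*y^5 + 7*y^4 + 9*y^3 + 3*y^2 - 13*y - 4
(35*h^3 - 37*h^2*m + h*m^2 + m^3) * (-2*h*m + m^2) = -70*h^4*m + 109*h^3*m^2 - 39*h^2*m^3 - h*m^4 + m^5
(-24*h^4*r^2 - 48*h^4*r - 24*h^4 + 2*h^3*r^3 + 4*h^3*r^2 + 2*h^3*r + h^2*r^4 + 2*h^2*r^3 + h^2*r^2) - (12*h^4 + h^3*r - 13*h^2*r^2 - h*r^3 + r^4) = -24*h^4*r^2 - 48*h^4*r - 36*h^4 + 2*h^3*r^3 + 4*h^3*r^2 + h^3*r + h^2*r^4 + 2*h^2*r^3 + 14*h^2*r^2 + h*r^3 - r^4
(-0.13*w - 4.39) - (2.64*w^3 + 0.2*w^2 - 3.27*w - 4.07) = -2.64*w^3 - 0.2*w^2 + 3.14*w - 0.319999999999999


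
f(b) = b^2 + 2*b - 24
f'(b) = 2*b + 2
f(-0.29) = -24.50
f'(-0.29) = 1.42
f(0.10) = -23.79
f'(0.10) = 2.20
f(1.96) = -16.24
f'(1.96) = 5.92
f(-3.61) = -18.19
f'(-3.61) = -5.22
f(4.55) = 5.80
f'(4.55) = 11.10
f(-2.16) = -23.65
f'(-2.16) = -2.32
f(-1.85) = -24.28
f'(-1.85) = -1.70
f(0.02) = -23.96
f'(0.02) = 2.04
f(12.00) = 144.00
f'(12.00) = 26.00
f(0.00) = -24.00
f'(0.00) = 2.00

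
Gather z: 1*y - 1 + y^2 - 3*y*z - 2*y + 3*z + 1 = y^2 - y + z*(3 - 3*y)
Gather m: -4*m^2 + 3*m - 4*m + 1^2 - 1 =-4*m^2 - m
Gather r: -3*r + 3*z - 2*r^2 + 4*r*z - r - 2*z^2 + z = -2*r^2 + r*(4*z - 4) - 2*z^2 + 4*z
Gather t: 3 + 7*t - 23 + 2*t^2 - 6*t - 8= 2*t^2 + t - 28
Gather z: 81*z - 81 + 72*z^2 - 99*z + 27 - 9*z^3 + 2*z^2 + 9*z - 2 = -9*z^3 + 74*z^2 - 9*z - 56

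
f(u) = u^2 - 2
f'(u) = 2*u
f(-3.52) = 10.39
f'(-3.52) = -7.04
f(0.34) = -1.88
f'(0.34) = 0.68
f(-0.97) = -1.06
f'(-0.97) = -1.94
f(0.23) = -1.95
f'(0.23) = 0.46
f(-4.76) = 20.66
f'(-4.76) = -9.52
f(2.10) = 2.41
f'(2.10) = 4.20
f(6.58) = 41.30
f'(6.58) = 13.16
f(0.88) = -1.23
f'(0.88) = 1.76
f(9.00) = 79.00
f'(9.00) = 18.00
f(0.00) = -2.00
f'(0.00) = 0.00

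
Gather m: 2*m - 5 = 2*m - 5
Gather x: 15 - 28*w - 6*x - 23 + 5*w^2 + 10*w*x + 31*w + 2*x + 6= 5*w^2 + 3*w + x*(10*w - 4) - 2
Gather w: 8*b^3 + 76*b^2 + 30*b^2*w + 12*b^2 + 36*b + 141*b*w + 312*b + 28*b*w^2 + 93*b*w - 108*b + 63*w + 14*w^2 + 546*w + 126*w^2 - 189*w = 8*b^3 + 88*b^2 + 240*b + w^2*(28*b + 140) + w*(30*b^2 + 234*b + 420)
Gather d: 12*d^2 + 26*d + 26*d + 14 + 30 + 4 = 12*d^2 + 52*d + 48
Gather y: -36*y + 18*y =-18*y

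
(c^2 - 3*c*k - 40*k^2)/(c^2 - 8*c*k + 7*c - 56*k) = (c + 5*k)/(c + 7)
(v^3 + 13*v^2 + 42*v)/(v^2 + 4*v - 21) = v*(v + 6)/(v - 3)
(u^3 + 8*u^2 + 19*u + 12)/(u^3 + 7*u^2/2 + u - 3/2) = 2*(u + 4)/(2*u - 1)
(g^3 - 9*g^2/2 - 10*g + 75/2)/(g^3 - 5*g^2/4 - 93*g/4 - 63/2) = 2*(2*g^2 - 15*g + 25)/(4*g^2 - 17*g - 42)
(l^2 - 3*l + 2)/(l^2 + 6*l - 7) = (l - 2)/(l + 7)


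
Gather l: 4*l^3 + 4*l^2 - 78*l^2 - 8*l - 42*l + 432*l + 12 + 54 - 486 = 4*l^3 - 74*l^2 + 382*l - 420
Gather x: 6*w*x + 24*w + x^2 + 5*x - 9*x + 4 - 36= 24*w + x^2 + x*(6*w - 4) - 32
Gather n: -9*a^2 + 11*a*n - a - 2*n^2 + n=-9*a^2 - a - 2*n^2 + n*(11*a + 1)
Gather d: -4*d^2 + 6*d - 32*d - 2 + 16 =-4*d^2 - 26*d + 14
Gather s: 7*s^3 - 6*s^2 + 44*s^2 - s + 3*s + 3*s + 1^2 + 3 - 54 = 7*s^3 + 38*s^2 + 5*s - 50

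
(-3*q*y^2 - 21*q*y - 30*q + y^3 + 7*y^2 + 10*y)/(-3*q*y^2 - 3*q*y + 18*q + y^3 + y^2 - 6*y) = (y^2 + 7*y + 10)/(y^2 + y - 6)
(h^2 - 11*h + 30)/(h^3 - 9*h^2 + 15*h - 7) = (h^2 - 11*h + 30)/(h^3 - 9*h^2 + 15*h - 7)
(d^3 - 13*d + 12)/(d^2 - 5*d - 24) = (-d^3 + 13*d - 12)/(-d^2 + 5*d + 24)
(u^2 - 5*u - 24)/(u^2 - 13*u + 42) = (u^2 - 5*u - 24)/(u^2 - 13*u + 42)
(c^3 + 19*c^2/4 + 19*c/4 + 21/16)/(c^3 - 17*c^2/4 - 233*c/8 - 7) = (8*c^2 + 10*c + 3)/(2*(4*c^2 - 31*c - 8))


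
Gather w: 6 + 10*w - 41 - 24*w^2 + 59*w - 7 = -24*w^2 + 69*w - 42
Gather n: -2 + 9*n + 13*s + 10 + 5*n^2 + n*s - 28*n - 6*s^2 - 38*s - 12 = 5*n^2 + n*(s - 19) - 6*s^2 - 25*s - 4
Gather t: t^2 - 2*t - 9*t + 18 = t^2 - 11*t + 18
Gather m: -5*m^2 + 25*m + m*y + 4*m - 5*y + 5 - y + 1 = -5*m^2 + m*(y + 29) - 6*y + 6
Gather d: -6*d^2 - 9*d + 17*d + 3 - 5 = -6*d^2 + 8*d - 2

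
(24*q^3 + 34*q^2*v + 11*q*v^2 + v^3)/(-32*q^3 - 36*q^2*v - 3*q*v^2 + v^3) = (-6*q - v)/(8*q - v)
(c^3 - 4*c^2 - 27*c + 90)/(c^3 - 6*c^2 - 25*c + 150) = (c - 3)/(c - 5)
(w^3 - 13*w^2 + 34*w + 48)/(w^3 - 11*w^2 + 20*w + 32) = (w - 6)/(w - 4)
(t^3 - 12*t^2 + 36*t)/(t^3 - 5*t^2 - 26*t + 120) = t*(t - 6)/(t^2 + t - 20)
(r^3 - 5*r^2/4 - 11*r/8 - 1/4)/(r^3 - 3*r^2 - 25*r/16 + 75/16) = 2*(8*r^3 - 10*r^2 - 11*r - 2)/(16*r^3 - 48*r^2 - 25*r + 75)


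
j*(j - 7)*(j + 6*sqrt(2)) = j^3 - 7*j^2 + 6*sqrt(2)*j^2 - 42*sqrt(2)*j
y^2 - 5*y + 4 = (y - 4)*(y - 1)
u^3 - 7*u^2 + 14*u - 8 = (u - 4)*(u - 2)*(u - 1)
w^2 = w^2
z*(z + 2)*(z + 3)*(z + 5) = z^4 + 10*z^3 + 31*z^2 + 30*z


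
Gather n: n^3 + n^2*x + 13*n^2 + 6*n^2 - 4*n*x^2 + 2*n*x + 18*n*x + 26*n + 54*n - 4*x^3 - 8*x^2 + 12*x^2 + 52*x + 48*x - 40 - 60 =n^3 + n^2*(x + 19) + n*(-4*x^2 + 20*x + 80) - 4*x^3 + 4*x^2 + 100*x - 100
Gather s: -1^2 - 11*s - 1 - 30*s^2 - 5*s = -30*s^2 - 16*s - 2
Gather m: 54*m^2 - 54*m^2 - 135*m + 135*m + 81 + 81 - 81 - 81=0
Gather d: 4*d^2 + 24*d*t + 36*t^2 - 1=4*d^2 + 24*d*t + 36*t^2 - 1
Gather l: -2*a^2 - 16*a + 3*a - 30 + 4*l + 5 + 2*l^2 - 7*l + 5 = -2*a^2 - 13*a + 2*l^2 - 3*l - 20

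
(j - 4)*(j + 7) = j^2 + 3*j - 28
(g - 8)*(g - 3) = g^2 - 11*g + 24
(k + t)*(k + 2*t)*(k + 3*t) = k^3 + 6*k^2*t + 11*k*t^2 + 6*t^3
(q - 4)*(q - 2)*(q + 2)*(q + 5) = q^4 + q^3 - 24*q^2 - 4*q + 80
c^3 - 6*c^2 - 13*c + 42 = (c - 7)*(c - 2)*(c + 3)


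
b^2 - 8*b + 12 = (b - 6)*(b - 2)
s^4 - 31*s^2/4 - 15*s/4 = s*(s - 3)*(s + 1/2)*(s + 5/2)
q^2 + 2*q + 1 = (q + 1)^2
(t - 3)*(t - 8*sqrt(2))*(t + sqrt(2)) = t^3 - 7*sqrt(2)*t^2 - 3*t^2 - 16*t + 21*sqrt(2)*t + 48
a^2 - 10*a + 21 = (a - 7)*(a - 3)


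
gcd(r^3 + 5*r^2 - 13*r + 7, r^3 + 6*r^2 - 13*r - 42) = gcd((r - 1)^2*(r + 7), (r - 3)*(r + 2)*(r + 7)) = r + 7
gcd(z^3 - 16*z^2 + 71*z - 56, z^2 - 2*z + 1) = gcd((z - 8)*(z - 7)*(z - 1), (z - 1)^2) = z - 1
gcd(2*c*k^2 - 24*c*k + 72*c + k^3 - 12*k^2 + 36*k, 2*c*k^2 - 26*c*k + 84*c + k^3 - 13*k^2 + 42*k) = 2*c*k - 12*c + k^2 - 6*k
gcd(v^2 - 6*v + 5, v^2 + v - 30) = v - 5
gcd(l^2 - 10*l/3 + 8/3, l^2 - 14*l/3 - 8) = 1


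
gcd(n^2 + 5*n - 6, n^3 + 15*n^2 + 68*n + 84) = n + 6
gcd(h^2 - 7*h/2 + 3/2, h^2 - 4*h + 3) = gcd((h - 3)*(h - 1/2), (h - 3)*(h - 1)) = h - 3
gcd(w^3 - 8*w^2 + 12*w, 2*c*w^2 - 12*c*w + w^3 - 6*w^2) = w^2 - 6*w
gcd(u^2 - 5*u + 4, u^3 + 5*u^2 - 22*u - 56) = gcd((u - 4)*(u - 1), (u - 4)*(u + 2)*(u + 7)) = u - 4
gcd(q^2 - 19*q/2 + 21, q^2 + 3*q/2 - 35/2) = q - 7/2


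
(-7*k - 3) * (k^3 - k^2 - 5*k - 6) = -7*k^4 + 4*k^3 + 38*k^2 + 57*k + 18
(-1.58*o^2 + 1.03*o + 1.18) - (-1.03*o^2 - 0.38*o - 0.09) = -0.55*o^2 + 1.41*o + 1.27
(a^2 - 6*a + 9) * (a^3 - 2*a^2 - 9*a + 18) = a^5 - 8*a^4 + 12*a^3 + 54*a^2 - 189*a + 162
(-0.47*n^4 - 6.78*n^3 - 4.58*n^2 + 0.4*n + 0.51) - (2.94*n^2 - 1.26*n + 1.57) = -0.47*n^4 - 6.78*n^3 - 7.52*n^2 + 1.66*n - 1.06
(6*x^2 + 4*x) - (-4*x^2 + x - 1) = 10*x^2 + 3*x + 1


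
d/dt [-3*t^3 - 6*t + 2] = -9*t^2 - 6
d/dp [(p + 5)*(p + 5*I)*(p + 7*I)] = 3*p^2 + p*(10 + 24*I) - 35 + 60*I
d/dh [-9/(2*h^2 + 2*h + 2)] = 9*(2*h + 1)/(2*(h^2 + h + 1)^2)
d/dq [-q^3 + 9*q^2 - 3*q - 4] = -3*q^2 + 18*q - 3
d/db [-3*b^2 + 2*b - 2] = 2 - 6*b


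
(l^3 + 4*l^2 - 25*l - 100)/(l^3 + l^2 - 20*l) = (l^2 - l - 20)/(l*(l - 4))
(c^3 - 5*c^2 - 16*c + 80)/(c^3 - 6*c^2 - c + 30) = (c^2 - 16)/(c^2 - c - 6)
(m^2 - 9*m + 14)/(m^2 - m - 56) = (-m^2 + 9*m - 14)/(-m^2 + m + 56)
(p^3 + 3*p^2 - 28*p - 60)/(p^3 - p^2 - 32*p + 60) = (p + 2)/(p - 2)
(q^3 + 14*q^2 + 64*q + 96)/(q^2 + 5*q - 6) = (q^2 + 8*q + 16)/(q - 1)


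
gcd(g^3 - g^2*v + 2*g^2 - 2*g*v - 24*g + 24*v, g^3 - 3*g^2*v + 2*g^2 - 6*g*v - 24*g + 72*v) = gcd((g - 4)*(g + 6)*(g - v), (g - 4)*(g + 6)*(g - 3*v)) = g^2 + 2*g - 24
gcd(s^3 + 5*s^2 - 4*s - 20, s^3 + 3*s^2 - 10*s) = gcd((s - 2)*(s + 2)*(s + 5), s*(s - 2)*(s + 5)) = s^2 + 3*s - 10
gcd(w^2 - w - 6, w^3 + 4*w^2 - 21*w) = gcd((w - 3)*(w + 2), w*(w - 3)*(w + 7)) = w - 3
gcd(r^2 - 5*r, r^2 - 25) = r - 5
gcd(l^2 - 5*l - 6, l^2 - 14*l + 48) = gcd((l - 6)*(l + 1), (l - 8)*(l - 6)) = l - 6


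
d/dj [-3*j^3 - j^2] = j*(-9*j - 2)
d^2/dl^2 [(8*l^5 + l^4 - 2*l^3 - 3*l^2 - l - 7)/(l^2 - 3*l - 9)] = 2*(24*l^7 - 191*l^6 - 225*l^5 + 3240*l^4 + 6650*l^3 + 222*l^2 - 450*l - 342)/(l^6 - 9*l^5 + 135*l^3 - 729*l - 729)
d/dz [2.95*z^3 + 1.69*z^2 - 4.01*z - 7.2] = 8.85*z^2 + 3.38*z - 4.01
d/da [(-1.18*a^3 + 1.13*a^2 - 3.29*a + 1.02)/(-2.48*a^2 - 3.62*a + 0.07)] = (2.9264*a^4 + 8.5432*a^3 - 12.4976*a^2 + 5.2174*a + 3.4621)/(6.1504*a^4 + 17.9552*a^3 + 12.7572*a^2 - 0.5068*a + 0.0049)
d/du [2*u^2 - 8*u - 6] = 4*u - 8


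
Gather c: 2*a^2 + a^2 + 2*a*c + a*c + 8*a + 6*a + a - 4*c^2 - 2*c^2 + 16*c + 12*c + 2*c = 3*a^2 + 15*a - 6*c^2 + c*(3*a + 30)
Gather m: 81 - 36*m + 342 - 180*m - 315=108 - 216*m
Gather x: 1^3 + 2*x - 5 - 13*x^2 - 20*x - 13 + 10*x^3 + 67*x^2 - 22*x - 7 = 10*x^3 + 54*x^2 - 40*x - 24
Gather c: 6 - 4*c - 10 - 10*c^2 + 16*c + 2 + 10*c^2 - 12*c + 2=0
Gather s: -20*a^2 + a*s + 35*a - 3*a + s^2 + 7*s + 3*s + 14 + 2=-20*a^2 + 32*a + s^2 + s*(a + 10) + 16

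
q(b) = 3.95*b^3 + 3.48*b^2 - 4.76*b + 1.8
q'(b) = 11.85*b^2 + 6.96*b - 4.76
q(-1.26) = 5.42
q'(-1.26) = 5.28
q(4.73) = 475.15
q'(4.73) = 293.28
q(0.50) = 0.78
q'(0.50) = 1.68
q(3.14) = 143.45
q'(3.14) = 133.93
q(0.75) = 1.85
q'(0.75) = 7.13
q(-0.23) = 3.03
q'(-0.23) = -5.73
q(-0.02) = 1.90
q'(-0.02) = -4.89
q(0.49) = 0.77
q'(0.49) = 1.50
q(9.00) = 3120.39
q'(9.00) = 1017.73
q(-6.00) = -697.56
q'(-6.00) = 380.08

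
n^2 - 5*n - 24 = (n - 8)*(n + 3)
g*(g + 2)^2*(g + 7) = g^4 + 11*g^3 + 32*g^2 + 28*g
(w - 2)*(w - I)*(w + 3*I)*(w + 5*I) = w^4 - 2*w^3 + 7*I*w^3 - 7*w^2 - 14*I*w^2 + 14*w + 15*I*w - 30*I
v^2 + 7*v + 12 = (v + 3)*(v + 4)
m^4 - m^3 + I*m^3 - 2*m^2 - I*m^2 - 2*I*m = m*(m - 2)*(m + 1)*(m + I)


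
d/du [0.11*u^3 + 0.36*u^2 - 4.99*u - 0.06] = 0.33*u^2 + 0.72*u - 4.99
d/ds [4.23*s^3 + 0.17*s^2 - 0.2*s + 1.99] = 12.69*s^2 + 0.34*s - 0.2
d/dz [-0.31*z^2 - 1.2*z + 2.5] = -0.62*z - 1.2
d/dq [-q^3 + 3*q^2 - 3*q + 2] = -3*q^2 + 6*q - 3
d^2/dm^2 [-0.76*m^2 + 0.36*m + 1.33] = -1.52000000000000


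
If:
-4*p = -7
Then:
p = 7/4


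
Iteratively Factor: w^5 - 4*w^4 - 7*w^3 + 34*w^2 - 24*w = (w - 4)*(w^4 - 7*w^2 + 6*w) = (w - 4)*(w - 1)*(w^3 + w^2 - 6*w) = (w - 4)*(w - 2)*(w - 1)*(w^2 + 3*w) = w*(w - 4)*(w - 2)*(w - 1)*(w + 3)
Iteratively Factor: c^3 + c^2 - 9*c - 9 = (c - 3)*(c^2 + 4*c + 3) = (c - 3)*(c + 3)*(c + 1)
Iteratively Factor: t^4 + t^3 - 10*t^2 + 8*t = (t - 1)*(t^3 + 2*t^2 - 8*t) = (t - 1)*(t + 4)*(t^2 - 2*t) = t*(t - 1)*(t + 4)*(t - 2)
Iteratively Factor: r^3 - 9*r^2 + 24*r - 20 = (r - 2)*(r^2 - 7*r + 10) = (r - 2)^2*(r - 5)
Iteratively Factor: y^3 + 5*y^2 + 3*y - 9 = (y + 3)*(y^2 + 2*y - 3) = (y - 1)*(y + 3)*(y + 3)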